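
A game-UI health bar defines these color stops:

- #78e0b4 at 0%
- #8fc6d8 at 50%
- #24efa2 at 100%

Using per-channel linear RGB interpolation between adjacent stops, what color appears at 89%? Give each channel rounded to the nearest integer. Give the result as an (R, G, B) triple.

(60, 230, 174)

89% lies between the 50% and 100% stops, so the local fraction is t = (89 − 50)/(100 − 50) = 39/50 ≈ 0.78.
#8fc6d8 → (143, 198, 216); #24efa2 → (36, 239, 162).
R = 143 + 0.78 × (36 − 143) = 59.54 → 60
G = 198 + 0.78 × (239 − 198) = 229.98 → 230
B = 216 + 0.78 × (162 − 216) = 173.88 → 174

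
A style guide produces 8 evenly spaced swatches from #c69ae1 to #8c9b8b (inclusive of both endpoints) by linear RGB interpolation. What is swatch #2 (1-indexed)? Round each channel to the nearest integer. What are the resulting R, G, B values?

With 8 swatches and endpoints inclusive, swatch 2 sits at t = (2 − 1)/(8 − 1) = 1/7 ≈ 0.1429.
#c69ae1 → (198, 154, 225); #8c9b8b → (140, 155, 139).
R = 198 + 0.1429 × (140 − 198) = 189.712 → 190
G = 154 + 0.1429 × (155 − 154) = 154.143 → 154
B = 225 + 0.1429 × (139 − 225) = 212.711 → 213

(190, 154, 213)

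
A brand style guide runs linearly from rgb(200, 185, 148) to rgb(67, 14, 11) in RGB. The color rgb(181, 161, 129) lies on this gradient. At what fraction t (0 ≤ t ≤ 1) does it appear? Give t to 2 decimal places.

Invert the lerp on the G channel (largest span, 171): t = (161 − 185) / (14 − 185) = -24/-171 = 0.14035.
Check on R: (181 − 200)/(67 − 200) = 0.1429 ✓

0.14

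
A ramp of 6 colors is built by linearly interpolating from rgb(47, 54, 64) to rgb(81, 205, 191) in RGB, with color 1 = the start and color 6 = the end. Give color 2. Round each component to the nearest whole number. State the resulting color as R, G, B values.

With 6 swatches and endpoints inclusive, swatch 2 sits at t = (2 − 1)/(6 − 1) = 1/5 ≈ 0.2.
R = 47 + 0.2 × (81 − 47) = 53.8 → 54
G = 54 + 0.2 × (205 − 54) = 84.2 → 84
B = 64 + 0.2 × (191 − 64) = 89.4 → 89

(54, 84, 89)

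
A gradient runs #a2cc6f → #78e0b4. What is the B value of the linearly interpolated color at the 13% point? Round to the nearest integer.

B₁ = 111 (from #a2cc6f), B₂ = 180 (from #78e0b4).
B = 111 + 0.13 × (180 − 111) = 119.97 → 120

120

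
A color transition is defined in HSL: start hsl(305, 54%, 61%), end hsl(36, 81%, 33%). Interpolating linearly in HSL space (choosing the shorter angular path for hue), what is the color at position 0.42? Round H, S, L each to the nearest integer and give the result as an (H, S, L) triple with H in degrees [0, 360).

(343, 65, 49)

Hue: 36 − 305 = -269°, but |-269| > 180 so the shorter arc goes the other way: Δh = -269 + 360 = 91°.
H = 305 + 0.42 × (91) = 343.22 → 343°
S = 54 + 0.42 × (81 − 54) = 65.34 → 65%
L = 61 + 0.42 × (33 − 61) = 49.24 → 49%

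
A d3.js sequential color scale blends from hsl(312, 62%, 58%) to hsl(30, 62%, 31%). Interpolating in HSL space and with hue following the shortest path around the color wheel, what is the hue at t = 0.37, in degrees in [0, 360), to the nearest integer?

341

Hue: 30 − 312 = -282°, but |-282| > 180 so the shorter arc goes the other way: Δh = -282 + 360 = 78°.
H = 312 + 0.37 × (78) = 340.86 → 341°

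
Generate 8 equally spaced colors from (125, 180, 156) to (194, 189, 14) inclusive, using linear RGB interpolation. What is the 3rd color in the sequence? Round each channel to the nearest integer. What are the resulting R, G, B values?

With 8 swatches and endpoints inclusive, swatch 3 sits at t = (3 − 1)/(8 − 1) = 2/7 ≈ 0.2857.
R = 125 + 0.2857 × (194 − 125) = 144.713 → 145
G = 180 + 0.2857 × (189 − 180) = 182.571 → 183
B = 156 + 0.2857 × (14 − 156) = 115.431 → 115

(145, 183, 115)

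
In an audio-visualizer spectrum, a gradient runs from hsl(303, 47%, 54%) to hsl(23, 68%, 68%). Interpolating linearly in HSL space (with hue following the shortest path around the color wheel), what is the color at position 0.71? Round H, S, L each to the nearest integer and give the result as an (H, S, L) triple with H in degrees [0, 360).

(0, 62, 64)

Hue: 23 − 303 = -280°, but |-280| > 180 so the shorter arc goes the other way: Δh = -280 + 360 = 80°.
H = 303 + 0.71 × (80) = 359.8 → 360 → 360 mod 360 = 0°
S = 47 + 0.71 × (68 − 47) = 61.91 → 62%
L = 54 + 0.71 × (68 − 54) = 63.94 → 64%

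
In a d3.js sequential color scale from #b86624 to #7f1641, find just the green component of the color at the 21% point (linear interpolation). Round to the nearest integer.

G₁ = 102 (from #b86624), G₂ = 22 (from #7f1641).
G = 102 + 0.21 × (22 − 102) = 85.2 → 85

85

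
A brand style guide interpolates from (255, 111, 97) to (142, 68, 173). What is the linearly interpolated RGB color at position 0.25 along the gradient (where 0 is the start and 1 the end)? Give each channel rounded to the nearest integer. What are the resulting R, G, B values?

R = 255 + 0.25 × (142 − 255) = 255 + 0.25 × -113 = 226.75 → 227
G = 111 + 0.25 × (68 − 111) = 111 + 0.25 × -43 = 100.25 → 100
B = 97 + 0.25 × (173 − 97) = 97 + 0.25 × 76 = 116 → 116
So the blended color is (227, 100, 116), about #e36474.

(227, 100, 116)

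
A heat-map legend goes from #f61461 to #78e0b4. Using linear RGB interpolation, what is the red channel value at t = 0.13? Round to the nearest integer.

230

R₁ = 246 (from #f61461), R₂ = 120 (from #78e0b4).
R = 246 + 0.13 × (120 − 246) = 229.62 → 230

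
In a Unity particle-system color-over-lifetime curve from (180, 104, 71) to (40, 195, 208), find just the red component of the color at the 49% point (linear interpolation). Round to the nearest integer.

R = 180 + 0.49 × (40 − 180) = 111.4 → 111

111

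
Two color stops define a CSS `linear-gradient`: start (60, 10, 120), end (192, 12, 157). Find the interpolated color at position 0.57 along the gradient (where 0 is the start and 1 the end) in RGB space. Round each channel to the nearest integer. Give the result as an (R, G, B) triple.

R = 60 + 0.57 × (192 − 60) = 60 + 0.57 × 132 = 135.24 → 135
G = 10 + 0.57 × (12 − 10) = 10 + 0.57 × 2 = 11.14 → 11
B = 120 + 0.57 × (157 − 120) = 120 + 0.57 × 37 = 141.09 → 141

(135, 11, 141)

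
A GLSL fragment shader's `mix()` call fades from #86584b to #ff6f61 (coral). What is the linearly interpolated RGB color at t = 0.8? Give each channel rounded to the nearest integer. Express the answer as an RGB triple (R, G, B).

(231, 106, 93)

#86584b → (134, 88, 75); #ff6f61 → (255, 111, 97).
R = 134 + 0.8 × (255 − 134) = 134 + 0.8 × 121 = 230.8 → 231
G = 88 + 0.8 × (111 − 88) = 88 + 0.8 × 23 = 106.4 → 106
B = 75 + 0.8 × (97 − 75) = 75 + 0.8 × 22 = 92.6 → 93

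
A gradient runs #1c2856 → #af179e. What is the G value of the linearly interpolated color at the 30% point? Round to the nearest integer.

35

G₁ = 40 (from #1c2856), G₂ = 23 (from #af179e).
G = 40 + 0.3 × (23 − 40) = 34.9 → 35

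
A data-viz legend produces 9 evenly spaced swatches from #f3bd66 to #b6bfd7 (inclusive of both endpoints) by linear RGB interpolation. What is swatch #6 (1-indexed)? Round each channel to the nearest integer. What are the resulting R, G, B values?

With 9 swatches and endpoints inclusive, swatch 6 sits at t = (6 − 1)/(9 − 1) = 5/8 ≈ 0.625.
#f3bd66 → (243, 189, 102); #b6bfd7 → (182, 191, 215).
R = 243 + 0.625 × (182 − 243) = 204.875 → 205
G = 189 + 0.625 × (191 − 189) = 190.25 → 190
B = 102 + 0.625 × (215 − 102) = 172.625 → 173

(205, 190, 173)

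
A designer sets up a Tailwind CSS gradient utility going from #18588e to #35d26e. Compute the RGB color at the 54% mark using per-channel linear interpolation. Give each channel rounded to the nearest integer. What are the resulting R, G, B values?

(40, 154, 125)

#18588e → (24, 88, 142); #35d26e → (53, 210, 110).
54% corresponds to t = 0.54.
R = 24 + 0.54 × (53 − 24) = 24 + 0.54 × 29 = 39.66 → 40
G = 88 + 0.54 × (210 − 88) = 88 + 0.54 × 122 = 153.88 → 154
B = 142 + 0.54 × (110 − 142) = 142 + 0.54 × -32 = 124.72 → 125
So the blended color is (40, 154, 125), about #289a7d.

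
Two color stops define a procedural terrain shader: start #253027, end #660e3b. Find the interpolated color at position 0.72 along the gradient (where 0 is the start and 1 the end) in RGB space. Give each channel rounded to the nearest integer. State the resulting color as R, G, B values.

(84, 24, 53)

#253027 → (37, 48, 39); #660e3b → (102, 14, 59).
R = 37 + 0.72 × (102 − 37) = 37 + 0.72 × 65 = 83.8 → 84
G = 48 + 0.72 × (14 − 48) = 48 + 0.72 × -34 = 23.52 → 24
B = 39 + 0.72 × (59 − 39) = 39 + 0.72 × 20 = 53.4 → 53
So the blended color is (84, 24, 53), about #541835.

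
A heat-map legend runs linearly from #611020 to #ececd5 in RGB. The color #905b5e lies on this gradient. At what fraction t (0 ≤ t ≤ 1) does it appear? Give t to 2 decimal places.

0.34

Invert the lerp on the G channel (largest span, 220): t = (91 − 16) / (236 − 16) = 75/220 = 0.34091.
Check on R: (144 − 97)/(236 − 97) = 0.3381 ✓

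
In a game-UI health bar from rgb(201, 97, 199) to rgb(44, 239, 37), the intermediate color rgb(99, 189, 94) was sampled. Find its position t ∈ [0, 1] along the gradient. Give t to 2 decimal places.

Invert the lerp on the B channel (largest span, 162): t = (94 − 199) / (37 − 199) = -105/-162 = 0.64815.
Check on R: (99 − 201)/(44 − 201) = 0.6497 ✓

0.65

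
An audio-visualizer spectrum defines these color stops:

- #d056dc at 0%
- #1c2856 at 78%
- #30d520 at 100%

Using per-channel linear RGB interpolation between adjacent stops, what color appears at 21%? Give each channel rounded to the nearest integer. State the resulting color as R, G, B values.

(160, 74, 184)

21% lies between the 0% and 78% stops, so the local fraction is t = (21 − 0)/(78 − 0) = 21/78 ≈ 0.2692.
#d056dc → (208, 86, 220); #1c2856 → (28, 40, 86).
R = 208 + 0.2692 × (28 − 208) = 159.544 → 160
G = 86 + 0.2692 × (40 − 86) = 73.617 → 74
B = 220 + 0.2692 × (86 − 220) = 183.927 → 184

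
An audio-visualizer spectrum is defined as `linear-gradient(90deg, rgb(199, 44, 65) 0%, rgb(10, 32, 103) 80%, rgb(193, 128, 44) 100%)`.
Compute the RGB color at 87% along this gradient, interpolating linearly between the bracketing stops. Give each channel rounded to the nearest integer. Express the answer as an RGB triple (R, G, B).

87% lies between the 80% and 100% stops, so the local fraction is t = (87 − 80)/(100 − 80) = 7/20 ≈ 0.35.
R = 10 + 0.35 × (193 − 10) = 74.05 → 74
G = 32 + 0.35 × (128 − 32) = 65.6 → 66
B = 103 + 0.35 × (44 − 103) = 82.35 → 82

(74, 66, 82)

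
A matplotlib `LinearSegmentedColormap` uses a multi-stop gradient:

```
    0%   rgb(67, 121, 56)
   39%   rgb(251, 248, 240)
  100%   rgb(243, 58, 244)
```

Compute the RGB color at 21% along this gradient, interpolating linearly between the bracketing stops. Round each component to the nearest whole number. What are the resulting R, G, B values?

21% lies between the 0% and 39% stops, so the local fraction is t = (21 − 0)/(39 − 0) = 21/39 ≈ 0.5385.
R = 67 + 0.5385 × (251 − 67) = 166.084 → 166
G = 121 + 0.5385 × (248 − 121) = 189.389 → 189
B = 56 + 0.5385 × (240 − 56) = 155.084 → 155

(166, 189, 155)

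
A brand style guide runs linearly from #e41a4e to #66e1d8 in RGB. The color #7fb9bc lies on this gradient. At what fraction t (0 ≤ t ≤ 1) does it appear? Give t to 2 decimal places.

0.80

Invert the lerp on the G channel (largest span, 199): t = (185 − 26) / (225 − 26) = 159/199 = 0.79899.
Check on R: (127 − 228)/(102 − 228) = 0.8016 ✓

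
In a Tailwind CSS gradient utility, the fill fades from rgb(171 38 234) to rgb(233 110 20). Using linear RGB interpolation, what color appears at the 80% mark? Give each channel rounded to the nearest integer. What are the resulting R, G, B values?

(221, 96, 63)

80% corresponds to t = 0.8.
R = 171 + 0.8 × (233 − 171) = 171 + 0.8 × 62 = 220.6 → 221
G = 38 + 0.8 × (110 − 38) = 38 + 0.8 × 72 = 95.6 → 96
B = 234 + 0.8 × (20 − 234) = 234 + 0.8 × -214 = 62.8 → 63
So the blended color is (221, 96, 63), about #dd603f.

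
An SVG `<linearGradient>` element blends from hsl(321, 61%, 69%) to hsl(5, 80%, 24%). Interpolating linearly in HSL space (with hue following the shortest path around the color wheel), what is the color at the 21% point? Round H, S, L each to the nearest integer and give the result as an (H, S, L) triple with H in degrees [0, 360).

Hue: 5 − 321 = -316°, but |-316| > 180 so the shorter arc goes the other way: Δh = -316 + 360 = 44°.
H = 321 + 0.21 × (44) = 330.24 → 330°
S = 61 + 0.21 × (80 − 61) = 64.99 → 65%
L = 69 + 0.21 × (24 − 69) = 59.55 → 60%

(330, 65, 60)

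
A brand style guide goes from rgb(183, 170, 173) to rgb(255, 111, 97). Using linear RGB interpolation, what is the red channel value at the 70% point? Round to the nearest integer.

233

R = 183 + 0.7 × (255 − 183) = 233.4 → 233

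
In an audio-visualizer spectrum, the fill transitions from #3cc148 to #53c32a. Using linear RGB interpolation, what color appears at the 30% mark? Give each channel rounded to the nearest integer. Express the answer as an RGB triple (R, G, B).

(67, 194, 63)

#3cc148 → (60, 193, 72); #53c32a → (83, 195, 42).
30% corresponds to t = 0.3.
R = 60 + 0.3 × (83 − 60) = 60 + 0.3 × 23 = 66.9 → 67
G = 193 + 0.3 × (195 − 193) = 193 + 0.3 × 2 = 193.6 → 194
B = 72 + 0.3 × (42 − 72) = 72 + 0.3 × -30 = 63 → 63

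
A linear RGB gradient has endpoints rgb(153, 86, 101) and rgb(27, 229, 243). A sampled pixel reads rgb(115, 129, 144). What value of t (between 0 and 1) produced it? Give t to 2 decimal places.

0.30

Invert the lerp on the G channel (largest span, 143): t = (129 − 86) / (229 − 86) = 43/143 = 0.3007.
Check on R: (115 − 153)/(27 − 153) = 0.3016 ✓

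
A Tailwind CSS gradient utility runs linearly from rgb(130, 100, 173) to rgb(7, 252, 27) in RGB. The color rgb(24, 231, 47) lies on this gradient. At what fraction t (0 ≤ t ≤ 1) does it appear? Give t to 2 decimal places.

0.86

Invert the lerp on the G channel (largest span, 152): t = (231 − 100) / (252 − 100) = 131/152 = 0.86184.
Check on R: (24 − 130)/(7 − 130) = 0.8618 ✓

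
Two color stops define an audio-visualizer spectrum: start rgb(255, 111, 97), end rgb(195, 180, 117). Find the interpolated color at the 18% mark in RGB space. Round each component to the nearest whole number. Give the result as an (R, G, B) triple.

(244, 123, 101)

18% corresponds to t = 0.18.
R = 255 + 0.18 × (195 − 255) = 255 + 0.18 × -60 = 244.2 → 244
G = 111 + 0.18 × (180 − 111) = 111 + 0.18 × 69 = 123.42 → 123
B = 97 + 0.18 × (117 − 97) = 97 + 0.18 × 20 = 100.6 → 101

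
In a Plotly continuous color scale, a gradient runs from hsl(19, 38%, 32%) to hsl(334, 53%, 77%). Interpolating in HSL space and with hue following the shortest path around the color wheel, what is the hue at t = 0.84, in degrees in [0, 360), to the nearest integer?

341

Hue: 334 − 19 = 315°, but |315| > 180 so the shorter arc goes the other way: Δh = 315 − 360 = -45°.
H = 19 + 0.84 × (-45) = -18.8 → -19 → -19 mod 360 = 341°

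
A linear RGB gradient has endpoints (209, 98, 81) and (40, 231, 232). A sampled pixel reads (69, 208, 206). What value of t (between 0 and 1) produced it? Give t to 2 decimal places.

Invert the lerp on the R channel (largest span, 169): t = (69 − 209) / (40 − 209) = -140/-169 = 0.8284.
Check on G: (208 − 98)/(231 − 98) = 0.8271 ✓

0.83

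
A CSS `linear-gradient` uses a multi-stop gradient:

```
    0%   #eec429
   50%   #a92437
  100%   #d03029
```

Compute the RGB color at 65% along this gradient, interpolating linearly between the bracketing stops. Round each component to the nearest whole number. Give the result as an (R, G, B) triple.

65% lies between the 50% and 100% stops, so the local fraction is t = (65 − 50)/(100 − 50) = 15/50 ≈ 0.3.
#a92437 → (169, 36, 55); #d03029 → (208, 48, 41).
R = 169 + 0.3 × (208 − 169) = 180.7 → 181
G = 36 + 0.3 × (48 − 36) = 39.6 → 40
B = 55 + 0.3 × (41 − 55) = 50.8 → 51

(181, 40, 51)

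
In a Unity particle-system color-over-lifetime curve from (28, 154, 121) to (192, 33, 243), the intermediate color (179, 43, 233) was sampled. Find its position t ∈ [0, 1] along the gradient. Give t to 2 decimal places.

Invert the lerp on the R channel (largest span, 164): t = (179 − 28) / (192 − 28) = 151/164 = 0.92073.
Check on G: (43 − 154)/(33 − 154) = 0.9174 ✓

0.92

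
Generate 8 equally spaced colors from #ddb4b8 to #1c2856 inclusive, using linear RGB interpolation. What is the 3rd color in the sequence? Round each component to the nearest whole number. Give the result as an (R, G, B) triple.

With 8 swatches and endpoints inclusive, swatch 3 sits at t = (3 − 1)/(8 − 1) = 2/7 ≈ 0.2857.
#ddb4b8 → (221, 180, 184); #1c2856 → (28, 40, 86).
R = 221 + 0.2857 × (28 − 221) = 165.86 → 166
G = 180 + 0.2857 × (40 − 180) = 140.002 → 140
B = 184 + 0.2857 × (86 − 184) = 156.001 → 156

(166, 140, 156)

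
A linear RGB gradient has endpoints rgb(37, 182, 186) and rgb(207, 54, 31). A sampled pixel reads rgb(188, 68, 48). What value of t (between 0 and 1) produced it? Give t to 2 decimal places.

Invert the lerp on the R channel (largest span, 170): t = (188 − 37) / (207 − 37) = 151/170 = 0.88824.
Check on G: (68 − 182)/(54 − 182) = 0.8906 ✓

0.89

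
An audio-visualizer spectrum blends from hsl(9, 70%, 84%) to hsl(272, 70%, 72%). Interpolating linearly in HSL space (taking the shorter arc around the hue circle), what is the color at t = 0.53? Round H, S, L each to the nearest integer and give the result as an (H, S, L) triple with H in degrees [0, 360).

Hue: 272 − 9 = 263°, but |263| > 180 so the shorter arc goes the other way: Δh = 263 − 360 = -97°.
H = 9 + 0.53 × (-97) = -42.41 → -42 → -42 mod 360 = 318°
S = 70 + 0.53 × (70 − 70) = 70 → 70%
L = 84 + 0.53 × (72 − 84) = 77.64 → 78%

(318, 70, 78)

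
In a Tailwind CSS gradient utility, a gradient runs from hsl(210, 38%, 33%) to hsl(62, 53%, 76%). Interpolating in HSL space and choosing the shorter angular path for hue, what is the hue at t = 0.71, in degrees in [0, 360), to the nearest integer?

Hue arc: Δh = 62 − 210 = -148° (|Δh| ≤ 180, already the shorter path).
H = 210 + 0.71 × (-148) = 104.92 → 105°

105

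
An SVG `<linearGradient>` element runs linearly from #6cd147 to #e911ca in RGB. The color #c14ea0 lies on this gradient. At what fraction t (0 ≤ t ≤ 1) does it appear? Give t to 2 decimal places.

0.68

Invert the lerp on the G channel (largest span, 192): t = (78 − 209) / (17 − 209) = -131/-192 = 0.68229.
Check on R: (193 − 108)/(233 − 108) = 0.68 ✓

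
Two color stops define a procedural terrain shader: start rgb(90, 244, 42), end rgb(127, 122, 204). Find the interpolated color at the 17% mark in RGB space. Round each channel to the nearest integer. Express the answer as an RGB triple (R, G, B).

17% corresponds to t = 0.17.
R = 90 + 0.17 × (127 − 90) = 90 + 0.17 × 37 = 96.29 → 96
G = 244 + 0.17 × (122 − 244) = 244 + 0.17 × -122 = 223.26 → 223
B = 42 + 0.17 × (204 − 42) = 42 + 0.17 × 162 = 69.54 → 70

(96, 223, 70)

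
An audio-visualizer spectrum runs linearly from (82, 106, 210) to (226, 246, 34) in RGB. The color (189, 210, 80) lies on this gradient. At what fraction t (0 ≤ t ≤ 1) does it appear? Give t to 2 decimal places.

Invert the lerp on the B channel (largest span, 176): t = (80 − 210) / (34 − 210) = -130/-176 = 0.73864.
Check on R: (189 − 82)/(226 − 82) = 0.7431 ✓

0.74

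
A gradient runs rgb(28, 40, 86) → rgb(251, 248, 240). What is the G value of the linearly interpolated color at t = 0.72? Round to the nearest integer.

190

G = 40 + 0.72 × (248 − 40) = 189.76 → 190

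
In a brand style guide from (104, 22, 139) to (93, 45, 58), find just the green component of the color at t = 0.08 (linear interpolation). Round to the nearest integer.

24

G = 22 + 0.08 × (45 − 22) = 23.84 → 24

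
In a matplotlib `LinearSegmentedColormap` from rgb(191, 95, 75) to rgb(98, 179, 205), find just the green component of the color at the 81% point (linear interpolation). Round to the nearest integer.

G = 95 + 0.81 × (179 − 95) = 163.04 → 163

163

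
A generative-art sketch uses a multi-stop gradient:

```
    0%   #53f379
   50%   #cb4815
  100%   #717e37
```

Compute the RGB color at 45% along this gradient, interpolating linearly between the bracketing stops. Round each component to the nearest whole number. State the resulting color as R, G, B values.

(191, 89, 31)

45% lies between the 0% and 50% stops, so the local fraction is t = (45 − 0)/(50 − 0) = 45/50 ≈ 0.9.
#53f379 → (83, 243, 121); #cb4815 → (203, 72, 21).
R = 83 + 0.9 × (203 − 83) = 191 → 191
G = 243 + 0.9 × (72 − 243) = 89.1 → 89
B = 121 + 0.9 × (21 − 121) = 31 → 31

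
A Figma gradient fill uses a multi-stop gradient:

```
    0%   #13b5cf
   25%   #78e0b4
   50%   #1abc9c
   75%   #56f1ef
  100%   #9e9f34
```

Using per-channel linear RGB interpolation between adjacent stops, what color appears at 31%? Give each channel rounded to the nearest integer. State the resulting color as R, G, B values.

(97, 215, 174)

31% lies between the 25% and 50% stops, so the local fraction is t = (31 − 25)/(50 − 25) = 6/25 ≈ 0.24.
#78e0b4 → (120, 224, 180); #1abc9c → (26, 188, 156).
R = 120 + 0.24 × (26 − 120) = 97.44 → 97
G = 224 + 0.24 × (188 − 224) = 215.36 → 215
B = 180 + 0.24 × (156 − 180) = 174.24 → 174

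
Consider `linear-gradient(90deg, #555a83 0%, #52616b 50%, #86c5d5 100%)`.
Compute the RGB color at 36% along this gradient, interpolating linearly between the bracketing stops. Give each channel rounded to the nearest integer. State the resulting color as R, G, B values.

36% lies between the 0% and 50% stops, so the local fraction is t = (36 − 0)/(50 − 0) = 36/50 ≈ 0.72.
#555a83 → (85, 90, 131); #52616b → (82, 97, 107).
R = 85 + 0.72 × (82 − 85) = 82.84 → 83
G = 90 + 0.72 × (97 − 90) = 95.04 → 95
B = 131 + 0.72 × (107 − 131) = 113.72 → 114

(83, 95, 114)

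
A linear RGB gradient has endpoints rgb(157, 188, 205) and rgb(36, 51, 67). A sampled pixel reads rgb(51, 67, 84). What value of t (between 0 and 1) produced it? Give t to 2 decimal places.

Invert the lerp on the B channel (largest span, 138): t = (84 − 205) / (67 − 205) = -121/-138 = 0.87681.
Check on R: (51 − 157)/(36 − 157) = 0.876 ✓

0.88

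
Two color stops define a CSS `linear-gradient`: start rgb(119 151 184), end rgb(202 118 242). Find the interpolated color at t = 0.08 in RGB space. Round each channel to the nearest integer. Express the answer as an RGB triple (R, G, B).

R = 119 + 0.08 × (202 − 119) = 119 + 0.08 × 83 = 125.64 → 126
G = 151 + 0.08 × (118 − 151) = 151 + 0.08 × -33 = 148.36 → 148
B = 184 + 0.08 × (242 − 184) = 184 + 0.08 × 58 = 188.64 → 189

(126, 148, 189)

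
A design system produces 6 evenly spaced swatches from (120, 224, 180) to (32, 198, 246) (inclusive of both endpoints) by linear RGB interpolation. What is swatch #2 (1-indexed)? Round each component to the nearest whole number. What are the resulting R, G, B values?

With 6 swatches and endpoints inclusive, swatch 2 sits at t = (2 − 1)/(6 − 1) = 1/5 ≈ 0.2.
R = 120 + 0.2 × (32 − 120) = 102.4 → 102
G = 224 + 0.2 × (198 − 224) = 218.8 → 219
B = 180 + 0.2 × (246 − 180) = 193.2 → 193

(102, 219, 193)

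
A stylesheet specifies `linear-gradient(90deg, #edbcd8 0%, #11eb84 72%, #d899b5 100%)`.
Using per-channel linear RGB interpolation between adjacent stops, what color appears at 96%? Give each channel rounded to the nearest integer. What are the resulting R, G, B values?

(188, 165, 174)

96% lies between the 72% and 100% stops, so the local fraction is t = (96 − 72)/(100 − 72) = 24/28 ≈ 0.8571.
#11eb84 → (17, 235, 132); #d899b5 → (216, 153, 181).
R = 17 + 0.8571 × (216 − 17) = 187.563 → 188
G = 235 + 0.8571 × (153 − 235) = 164.718 → 165
B = 132 + 0.8571 × (181 − 132) = 173.998 → 174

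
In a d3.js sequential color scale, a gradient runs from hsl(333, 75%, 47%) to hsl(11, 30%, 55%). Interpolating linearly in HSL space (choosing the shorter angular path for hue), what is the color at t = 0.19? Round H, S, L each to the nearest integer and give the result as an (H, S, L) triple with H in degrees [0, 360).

Hue: 11 − 333 = -322°, but |-322| > 180 so the shorter arc goes the other way: Δh = -322 + 360 = 38°.
H = 333 + 0.19 × (38) = 340.22 → 340°
S = 75 + 0.19 × (30 − 75) = 66.45 → 66%
L = 47 + 0.19 × (55 − 47) = 48.52 → 49%

(340, 66, 49)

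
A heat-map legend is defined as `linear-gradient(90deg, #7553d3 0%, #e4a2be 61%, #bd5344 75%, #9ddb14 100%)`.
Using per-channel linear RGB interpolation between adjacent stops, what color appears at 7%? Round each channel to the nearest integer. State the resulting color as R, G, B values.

(130, 92, 209)

7% lies between the 0% and 61% stops, so the local fraction is t = (7 − 0)/(61 − 0) = 7/61 ≈ 0.1148.
#7553d3 → (117, 83, 211); #e4a2be → (228, 162, 190).
R = 117 + 0.1148 × (228 − 117) = 129.743 → 130
G = 83 + 0.1148 × (162 − 83) = 92.069 → 92
B = 211 + 0.1148 × (190 − 211) = 208.589 → 209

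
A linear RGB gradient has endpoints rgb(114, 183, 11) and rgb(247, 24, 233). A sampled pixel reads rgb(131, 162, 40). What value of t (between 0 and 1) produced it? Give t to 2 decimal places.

0.13

Invert the lerp on the B channel (largest span, 222): t = (40 − 11) / (233 − 11) = 29/222 = 0.13063.
Check on R: (131 − 114)/(247 − 114) = 0.1278 ✓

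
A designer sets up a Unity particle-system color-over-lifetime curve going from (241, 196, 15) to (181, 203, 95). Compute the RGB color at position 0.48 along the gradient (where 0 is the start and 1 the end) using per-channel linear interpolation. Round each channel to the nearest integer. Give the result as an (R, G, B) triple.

(212, 199, 53)

R = 241 + 0.48 × (181 − 241) = 241 + 0.48 × -60 = 212.2 → 212
G = 196 + 0.48 × (203 − 196) = 196 + 0.48 × 7 = 199.36 → 199
B = 15 + 0.48 × (95 − 15) = 15 + 0.48 × 80 = 53.4 → 53
So the blended color is (212, 199, 53), about #d4c735.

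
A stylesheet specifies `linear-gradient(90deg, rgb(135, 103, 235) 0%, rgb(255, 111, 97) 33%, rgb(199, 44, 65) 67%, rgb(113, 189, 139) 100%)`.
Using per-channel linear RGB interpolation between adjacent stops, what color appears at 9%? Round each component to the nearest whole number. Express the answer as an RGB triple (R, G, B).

(168, 105, 197)

9% lies between the 0% and 33% stops, so the local fraction is t = (9 − 0)/(33 − 0) = 9/33 ≈ 0.2727.
R = 135 + 0.2727 × (255 − 135) = 167.724 → 168
G = 103 + 0.2727 × (111 − 103) = 105.182 → 105
B = 235 + 0.2727 × (97 − 235) = 197.367 → 197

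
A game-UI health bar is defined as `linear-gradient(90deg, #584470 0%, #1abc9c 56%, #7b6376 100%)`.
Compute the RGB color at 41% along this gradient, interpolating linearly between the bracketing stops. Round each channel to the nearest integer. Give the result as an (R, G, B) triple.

(43, 156, 144)

41% lies between the 0% and 56% stops, so the local fraction is t = (41 − 0)/(56 − 0) = 41/56 ≈ 0.7321.
#584470 → (88, 68, 112); #1abc9c → (26, 188, 156).
R = 88 + 0.7321 × (26 − 88) = 42.61 → 43
G = 68 + 0.7321 × (188 − 68) = 155.852 → 156
B = 112 + 0.7321 × (156 − 112) = 144.212 → 144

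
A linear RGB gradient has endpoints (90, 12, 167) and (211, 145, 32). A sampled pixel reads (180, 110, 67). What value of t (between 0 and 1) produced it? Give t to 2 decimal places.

0.74

Invert the lerp on the B channel (largest span, 135): t = (67 − 167) / (32 − 167) = -100/-135 = 0.74074.
Check on R: (180 − 90)/(211 − 90) = 0.7438 ✓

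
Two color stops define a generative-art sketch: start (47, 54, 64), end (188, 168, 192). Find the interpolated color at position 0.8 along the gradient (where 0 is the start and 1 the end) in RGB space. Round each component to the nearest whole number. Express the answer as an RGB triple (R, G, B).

(160, 145, 166)

R = 47 + 0.8 × (188 − 47) = 47 + 0.8 × 141 = 159.8 → 160
G = 54 + 0.8 × (168 − 54) = 54 + 0.8 × 114 = 145.2 → 145
B = 64 + 0.8 × (192 − 64) = 64 + 0.8 × 128 = 166.4 → 166
So the blended color is (160, 145, 166), about #a091a6.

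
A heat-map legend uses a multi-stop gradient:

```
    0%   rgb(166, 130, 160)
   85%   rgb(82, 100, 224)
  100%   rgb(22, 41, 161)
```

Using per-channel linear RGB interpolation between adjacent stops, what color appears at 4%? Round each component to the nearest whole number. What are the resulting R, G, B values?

(162, 129, 163)

4% lies between the 0% and 85% stops, so the local fraction is t = (4 − 0)/(85 − 0) = 4/85 ≈ 0.0471.
R = 166 + 0.0471 × (82 − 166) = 162.044 → 162
G = 130 + 0.0471 × (100 − 130) = 128.587 → 129
B = 160 + 0.0471 × (224 − 160) = 163.014 → 163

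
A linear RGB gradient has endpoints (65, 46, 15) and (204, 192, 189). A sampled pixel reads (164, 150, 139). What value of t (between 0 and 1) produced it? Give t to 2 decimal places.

Invert the lerp on the B channel (largest span, 174): t = (139 − 15) / (189 − 15) = 124/174 = 0.71264.
Check on R: (164 − 65)/(204 − 65) = 0.7122 ✓

0.71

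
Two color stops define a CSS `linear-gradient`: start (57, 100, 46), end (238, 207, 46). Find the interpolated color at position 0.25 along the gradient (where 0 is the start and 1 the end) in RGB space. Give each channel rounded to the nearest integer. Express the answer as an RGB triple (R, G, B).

R = 57 + 0.25 × (238 − 57) = 57 + 0.25 × 181 = 102.25 → 102
G = 100 + 0.25 × (207 − 100) = 100 + 0.25 × 107 = 126.75 → 127
B = 46 + 0.25 × (46 − 46) = 46 + 0.25 × 0 = 46 → 46

(102, 127, 46)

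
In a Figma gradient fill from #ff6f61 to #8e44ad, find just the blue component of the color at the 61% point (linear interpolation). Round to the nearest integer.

B₁ = 97 (from #ff6f61), B₂ = 173 (from #8e44ad).
B = 97 + 0.61 × (173 − 97) = 143.36 → 143

143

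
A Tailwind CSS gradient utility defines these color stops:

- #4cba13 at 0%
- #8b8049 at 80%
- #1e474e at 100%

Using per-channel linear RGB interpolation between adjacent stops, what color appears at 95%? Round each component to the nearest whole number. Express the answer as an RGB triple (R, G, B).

(57, 85, 77)

95% lies between the 80% and 100% stops, so the local fraction is t = (95 − 80)/(100 − 80) = 15/20 ≈ 0.75.
#8b8049 → (139, 128, 73); #1e474e → (30, 71, 78).
R = 139 + 0.75 × (30 − 139) = 57.25 → 57
G = 128 + 0.75 × (71 − 128) = 85.25 → 85
B = 73 + 0.75 × (78 − 73) = 76.75 → 77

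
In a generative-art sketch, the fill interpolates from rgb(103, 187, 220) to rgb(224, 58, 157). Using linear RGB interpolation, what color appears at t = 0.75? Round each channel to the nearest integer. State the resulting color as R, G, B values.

(194, 90, 173)

R = 103 + 0.75 × (224 − 103) = 103 + 0.75 × 121 = 193.75 → 194
G = 187 + 0.75 × (58 − 187) = 187 + 0.75 × -129 = 90.25 → 90
B = 220 + 0.75 × (157 − 220) = 220 + 0.75 × -63 = 172.75 → 173
So the blended color is (194, 90, 173), about #c25aad.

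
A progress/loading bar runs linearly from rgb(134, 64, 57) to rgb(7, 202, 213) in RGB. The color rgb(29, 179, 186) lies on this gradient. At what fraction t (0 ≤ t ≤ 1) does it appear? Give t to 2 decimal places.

0.83

Invert the lerp on the B channel (largest span, 156): t = (186 − 57) / (213 − 57) = 129/156 = 0.82692.
Check on R: (29 − 134)/(7 − 134) = 0.8268 ✓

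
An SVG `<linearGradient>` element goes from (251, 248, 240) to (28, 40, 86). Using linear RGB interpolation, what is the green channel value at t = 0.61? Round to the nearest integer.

121

G = 248 + 0.61 × (40 − 248) = 121.12 → 121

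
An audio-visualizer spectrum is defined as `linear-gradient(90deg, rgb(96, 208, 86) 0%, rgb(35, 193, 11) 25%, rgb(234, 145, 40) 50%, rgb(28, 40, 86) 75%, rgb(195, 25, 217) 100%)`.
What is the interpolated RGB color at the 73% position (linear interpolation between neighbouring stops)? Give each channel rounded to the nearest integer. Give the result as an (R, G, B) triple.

(44, 48, 82)

73% lies between the 50% and 75% stops, so the local fraction is t = (73 − 50)/(75 − 50) = 23/25 ≈ 0.92.
R = 234 + 0.92 × (28 − 234) = 44.48 → 44
G = 145 + 0.92 × (40 − 145) = 48.4 → 48
B = 40 + 0.92 × (86 − 40) = 82.32 → 82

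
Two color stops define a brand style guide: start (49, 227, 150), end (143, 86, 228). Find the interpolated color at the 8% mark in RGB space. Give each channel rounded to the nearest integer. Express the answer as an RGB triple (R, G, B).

(57, 216, 156)

8% corresponds to t = 0.08.
R = 49 + 0.08 × (143 − 49) = 49 + 0.08 × 94 = 56.52 → 57
G = 227 + 0.08 × (86 − 227) = 227 + 0.08 × -141 = 215.72 → 216
B = 150 + 0.08 × (228 − 150) = 150 + 0.08 × 78 = 156.24 → 156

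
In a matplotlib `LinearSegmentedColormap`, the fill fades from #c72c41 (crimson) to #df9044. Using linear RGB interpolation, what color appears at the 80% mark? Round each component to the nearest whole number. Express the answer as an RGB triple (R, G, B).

#c72c41 → (199, 44, 65); #df9044 → (223, 144, 68).
80% corresponds to t = 0.8.
R = 199 + 0.8 × (223 − 199) = 199 + 0.8 × 24 = 218.2 → 218
G = 44 + 0.8 × (144 − 44) = 44 + 0.8 × 100 = 124 → 124
B = 65 + 0.8 × (68 − 65) = 65 + 0.8 × 3 = 67.4 → 67

(218, 124, 67)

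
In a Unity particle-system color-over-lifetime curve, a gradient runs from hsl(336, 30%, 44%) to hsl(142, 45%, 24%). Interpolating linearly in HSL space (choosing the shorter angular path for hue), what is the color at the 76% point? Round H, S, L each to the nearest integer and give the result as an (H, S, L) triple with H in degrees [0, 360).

Hue: 142 − 336 = -194°, but |-194| > 180 so the shorter arc goes the other way: Δh = -194 + 360 = 166°.
H = 336 + 0.76 × (166) = 462.16 → 462 → 462 mod 360 = 102°
S = 30 + 0.76 × (45 − 30) = 41.4 → 41%
L = 44 + 0.76 × (24 − 44) = 28.8 → 29%

(102, 41, 29)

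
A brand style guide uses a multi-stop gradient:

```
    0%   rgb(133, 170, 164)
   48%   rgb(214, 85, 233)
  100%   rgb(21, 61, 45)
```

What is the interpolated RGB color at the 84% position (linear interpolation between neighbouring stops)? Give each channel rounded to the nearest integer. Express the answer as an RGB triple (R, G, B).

(80, 68, 103)

84% lies between the 48% and 100% stops, so the local fraction is t = (84 − 48)/(100 − 48) = 36/52 ≈ 0.6923.
R = 214 + 0.6923 × (21 − 214) = 80.386 → 80
G = 85 + 0.6923 × (61 − 85) = 68.385 → 68
B = 233 + 0.6923 × (45 − 233) = 102.848 → 103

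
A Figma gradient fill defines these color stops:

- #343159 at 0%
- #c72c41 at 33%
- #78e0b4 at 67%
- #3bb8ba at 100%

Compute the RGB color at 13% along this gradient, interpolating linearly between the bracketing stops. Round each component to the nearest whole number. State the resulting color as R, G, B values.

(110, 47, 80)

13% lies between the 0% and 33% stops, so the local fraction is t = (13 − 0)/(33 − 0) = 13/33 ≈ 0.3939.
#343159 → (52, 49, 89); #c72c41 → (199, 44, 65).
R = 52 + 0.3939 × (199 − 52) = 109.903 → 110
G = 49 + 0.3939 × (44 − 49) = 47.031 → 47
B = 89 + 0.3939 × (65 − 89) = 79.546 → 80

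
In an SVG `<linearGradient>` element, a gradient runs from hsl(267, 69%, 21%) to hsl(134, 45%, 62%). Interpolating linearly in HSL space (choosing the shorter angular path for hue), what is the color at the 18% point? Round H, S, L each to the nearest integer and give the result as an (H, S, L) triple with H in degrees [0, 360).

Hue arc: Δh = 134 − 267 = -133° (|Δh| ≤ 180, already the shorter path).
H = 267 + 0.18 × (-133) = 243.06 → 243°
S = 69 + 0.18 × (45 − 69) = 64.68 → 65%
L = 21 + 0.18 × (62 − 21) = 28.38 → 28%

(243, 65, 28)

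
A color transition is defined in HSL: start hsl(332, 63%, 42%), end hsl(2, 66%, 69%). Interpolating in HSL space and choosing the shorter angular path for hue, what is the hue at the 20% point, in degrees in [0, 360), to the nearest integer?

338

Hue: 2 − 332 = -330°, but |-330| > 180 so the shorter arc goes the other way: Δh = -330 + 360 = 30°.
H = 332 + 0.2 × (30) = 338 → 338°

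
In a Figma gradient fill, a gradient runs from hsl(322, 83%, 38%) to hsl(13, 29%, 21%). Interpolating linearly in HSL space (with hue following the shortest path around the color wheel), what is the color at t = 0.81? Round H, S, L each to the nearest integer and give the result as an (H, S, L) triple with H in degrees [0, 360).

(3, 39, 24)

Hue: 13 − 322 = -309°, but |-309| > 180 so the shorter arc goes the other way: Δh = -309 + 360 = 51°.
H = 322 + 0.81 × (51) = 363.31 → 363 → 363 mod 360 = 3°
S = 83 + 0.81 × (29 − 83) = 39.26 → 39%
L = 38 + 0.81 × (21 − 38) = 24.23 → 24%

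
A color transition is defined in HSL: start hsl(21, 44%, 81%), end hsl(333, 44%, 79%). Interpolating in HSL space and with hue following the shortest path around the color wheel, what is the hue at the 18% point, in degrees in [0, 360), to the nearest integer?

Hue: 333 − 21 = 312°, but |312| > 180 so the shorter arc goes the other way: Δh = 312 − 360 = -48°.
H = 21 + 0.18 × (-48) = 12.36 → 12°

12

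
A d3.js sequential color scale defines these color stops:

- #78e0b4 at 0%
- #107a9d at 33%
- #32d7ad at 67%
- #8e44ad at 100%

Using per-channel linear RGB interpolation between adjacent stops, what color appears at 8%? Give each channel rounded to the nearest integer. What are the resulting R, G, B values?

(95, 199, 174)

8% lies between the 0% and 33% stops, so the local fraction is t = (8 − 0)/(33 − 0) = 8/33 ≈ 0.2424.
#78e0b4 → (120, 224, 180); #107a9d → (16, 122, 157).
R = 120 + 0.2424 × (16 − 120) = 94.79 → 95
G = 224 + 0.2424 × (122 − 224) = 199.275 → 199
B = 180 + 0.2424 × (157 − 180) = 174.425 → 174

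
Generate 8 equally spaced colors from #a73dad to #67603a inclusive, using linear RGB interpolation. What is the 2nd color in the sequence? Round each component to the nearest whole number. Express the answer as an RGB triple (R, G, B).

(158, 66, 157)

With 8 swatches and endpoints inclusive, swatch 2 sits at t = (2 − 1)/(8 − 1) = 1/7 ≈ 0.1429.
#a73dad → (167, 61, 173); #67603a → (103, 96, 58).
R = 167 + 0.1429 × (103 − 167) = 157.854 → 158
G = 61 + 0.1429 × (96 − 61) = 66.001 → 66
B = 173 + 0.1429 × (58 − 173) = 156.566 → 157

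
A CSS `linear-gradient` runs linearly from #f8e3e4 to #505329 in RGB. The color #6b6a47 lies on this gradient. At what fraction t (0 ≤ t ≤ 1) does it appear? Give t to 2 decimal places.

Invert the lerp on the B channel (largest span, 187): t = (71 − 228) / (41 − 228) = -157/-187 = 0.83957.
Check on R: (107 − 248)/(80 − 248) = 0.8393 ✓

0.84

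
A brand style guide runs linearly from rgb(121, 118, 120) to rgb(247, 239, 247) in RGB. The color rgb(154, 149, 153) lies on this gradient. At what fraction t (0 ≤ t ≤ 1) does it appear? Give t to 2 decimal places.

0.26

Invert the lerp on the B channel (largest span, 127): t = (153 − 120) / (247 − 120) = 33/127 = 0.25984.
Check on R: (154 − 121)/(247 − 121) = 0.2619 ✓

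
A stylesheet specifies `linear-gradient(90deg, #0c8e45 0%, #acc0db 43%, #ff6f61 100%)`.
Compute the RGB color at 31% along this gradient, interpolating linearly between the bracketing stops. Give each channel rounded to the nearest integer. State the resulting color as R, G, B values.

31% lies between the 0% and 43% stops, so the local fraction is t = (31 − 0)/(43 − 0) = 31/43 ≈ 0.7209.
#0c8e45 → (12, 142, 69); #acc0db → (172, 192, 219).
R = 12 + 0.7209 × (172 − 12) = 127.344 → 127
G = 142 + 0.7209 × (192 − 142) = 178.045 → 178
B = 69 + 0.7209 × (219 − 69) = 177.135 → 177

(127, 178, 177)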